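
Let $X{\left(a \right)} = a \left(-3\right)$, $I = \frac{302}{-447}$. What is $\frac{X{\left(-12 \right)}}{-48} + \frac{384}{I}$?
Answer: $- \frac{343749}{604} \approx -569.12$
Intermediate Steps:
$I = - \frac{302}{447}$ ($I = 302 \left(- \frac{1}{447}\right) = - \frac{302}{447} \approx -0.67562$)
$X{\left(a \right)} = - 3 a$
$\frac{X{\left(-12 \right)}}{-48} + \frac{384}{I} = \frac{\left(-3\right) \left(-12\right)}{-48} + \frac{384}{- \frac{302}{447}} = 36 \left(- \frac{1}{48}\right) + 384 \left(- \frac{447}{302}\right) = - \frac{3}{4} - \frac{85824}{151} = - \frac{343749}{604}$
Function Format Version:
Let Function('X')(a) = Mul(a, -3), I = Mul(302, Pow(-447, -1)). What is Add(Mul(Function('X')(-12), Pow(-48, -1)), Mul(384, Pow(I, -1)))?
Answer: Rational(-343749, 604) ≈ -569.12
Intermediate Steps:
I = Rational(-302, 447) (I = Mul(302, Rational(-1, 447)) = Rational(-302, 447) ≈ -0.67562)
Function('X')(a) = Mul(-3, a)
Add(Mul(Function('X')(-12), Pow(-48, -1)), Mul(384, Pow(I, -1))) = Add(Mul(Mul(-3, -12), Pow(-48, -1)), Mul(384, Pow(Rational(-302, 447), -1))) = Add(Mul(36, Rational(-1, 48)), Mul(384, Rational(-447, 302))) = Add(Rational(-3, 4), Rational(-85824, 151)) = Rational(-343749, 604)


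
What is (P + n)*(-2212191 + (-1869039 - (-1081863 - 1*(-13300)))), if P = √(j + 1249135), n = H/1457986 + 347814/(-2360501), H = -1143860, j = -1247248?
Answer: 4831098666465374744/1720788705493 - 3012667*√1887 ≈ -1.2806e+8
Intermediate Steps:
n = -1603595308232/1720788705493 (n = -1143860/1457986 + 347814/(-2360501) = -1143860*1/1457986 + 347814*(-1/2360501) = -571930/728993 - 347814/2360501 = -1603595308232/1720788705493 ≈ -0.93190)
P = √1887 (P = √(-1247248 + 1249135) = √1887 ≈ 43.440)
(P + n)*(-2212191 + (-1869039 - (-1081863 - 1*(-13300)))) = (√1887 - 1603595308232/1720788705493)*(-2212191 + (-1869039 - (-1081863 - 1*(-13300)))) = (-1603595308232/1720788705493 + √1887)*(-2212191 + (-1869039 - (-1081863 + 13300))) = (-1603595308232/1720788705493 + √1887)*(-2212191 + (-1869039 - 1*(-1068563))) = (-1603595308232/1720788705493 + √1887)*(-2212191 + (-1869039 + 1068563)) = (-1603595308232/1720788705493 + √1887)*(-2212191 - 800476) = (-1603595308232/1720788705493 + √1887)*(-3012667) = 4831098666465374744/1720788705493 - 3012667*√1887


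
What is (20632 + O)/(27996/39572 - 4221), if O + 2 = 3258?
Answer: -118161992/20875677 ≈ -5.6603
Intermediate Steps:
O = 3256 (O = -2 + 3258 = 3256)
(20632 + O)/(27996/39572 - 4221) = (20632 + 3256)/(27996/39572 - 4221) = 23888/(27996*(1/39572) - 4221) = 23888/(6999/9893 - 4221) = 23888/(-41751354/9893) = 23888*(-9893/41751354) = -118161992/20875677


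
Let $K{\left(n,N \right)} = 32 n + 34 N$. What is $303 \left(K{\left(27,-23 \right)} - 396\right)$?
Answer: $-95142$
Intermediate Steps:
$303 \left(K{\left(27,-23 \right)} - 396\right) = 303 \left(\left(32 \cdot 27 + 34 \left(-23\right)\right) - 396\right) = 303 \left(\left(864 - 782\right) - 396\right) = 303 \left(82 - 396\right) = 303 \left(-314\right) = -95142$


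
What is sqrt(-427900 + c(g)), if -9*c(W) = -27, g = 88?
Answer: I*sqrt(427897) ≈ 654.14*I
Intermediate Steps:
c(W) = 3 (c(W) = -1/9*(-27) = 3)
sqrt(-427900 + c(g)) = sqrt(-427900 + 3) = sqrt(-427897) = I*sqrt(427897)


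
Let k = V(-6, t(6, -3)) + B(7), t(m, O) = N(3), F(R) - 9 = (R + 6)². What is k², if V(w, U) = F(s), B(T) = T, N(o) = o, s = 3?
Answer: 9409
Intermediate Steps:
F(R) = 9 + (6 + R)² (F(R) = 9 + (R + 6)² = 9 + (6 + R)²)
t(m, O) = 3
V(w, U) = 90 (V(w, U) = 9 + (6 + 3)² = 9 + 9² = 9 + 81 = 90)
k = 97 (k = 90 + 7 = 97)
k² = 97² = 9409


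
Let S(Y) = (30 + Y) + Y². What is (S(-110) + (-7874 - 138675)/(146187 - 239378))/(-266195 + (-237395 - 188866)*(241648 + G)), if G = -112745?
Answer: -1120302369/5120527470938698 ≈ -2.1879e-7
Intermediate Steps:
S(Y) = 30 + Y + Y²
(S(-110) + (-7874 - 138675)/(146187 - 239378))/(-266195 + (-237395 - 188866)*(241648 + G)) = ((30 - 110 + (-110)²) + (-7874 - 138675)/(146187 - 239378))/(-266195 + (-237395 - 188866)*(241648 - 112745)) = ((30 - 110 + 12100) - 146549/(-93191))/(-266195 - 426261*128903) = (12020 - 146549*(-1/93191))/(-266195 - 54946321683) = (12020 + 146549/93191)/(-54946587878) = (1120302369/93191)*(-1/54946587878) = -1120302369/5120527470938698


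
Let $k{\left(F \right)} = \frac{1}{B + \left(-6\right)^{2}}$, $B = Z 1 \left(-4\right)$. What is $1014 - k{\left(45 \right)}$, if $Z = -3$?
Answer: $\frac{48671}{48} \approx 1014.0$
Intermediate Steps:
$B = 12$ ($B = \left(-3\right) 1 \left(-4\right) = \left(-3\right) \left(-4\right) = 12$)
$k{\left(F \right)} = \frac{1}{48}$ ($k{\left(F \right)} = \frac{1}{12 + \left(-6\right)^{2}} = \frac{1}{12 + 36} = \frac{1}{48}$)
$1014 - k{\left(45 \right)} = 1014 - \frac{1}{48} = \frac{48671}{48}$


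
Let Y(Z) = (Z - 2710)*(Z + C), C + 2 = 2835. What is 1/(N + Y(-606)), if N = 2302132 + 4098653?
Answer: -1/983947 ≈ -1.0163e-6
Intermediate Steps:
C = 2833 (C = -2 + 2835 = 2833)
Y(Z) = (-2710 + Z)*(2833 + Z) (Y(Z) = (Z - 2710)*(Z + 2833) = (-2710 + Z)*(2833 + Z))
N = 6400785
1/(N + Y(-606)) = 1/(6400785 + (-7677430 + (-606)² + 123*(-606))) = 1/(6400785 + (-7677430 + 367236 - 74538)) = 1/(6400785 - 7384732) = 1/(-983947) = -1/983947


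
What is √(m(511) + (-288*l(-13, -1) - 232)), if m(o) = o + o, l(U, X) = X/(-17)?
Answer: √223414/17 ≈ 27.804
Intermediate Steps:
l(U, X) = -X/17 (l(U, X) = X*(-1/17) = -X/17)
m(o) = 2*o
√(m(511) + (-288*l(-13, -1) - 232)) = √(2*511 + (-(-288)*(-1)/17 - 232)) = √(1022 + (-288*1/17 - 232)) = √(1022 + (-288/17 - 232)) = √(1022 - 4232/17) = √(13142/17) = √223414/17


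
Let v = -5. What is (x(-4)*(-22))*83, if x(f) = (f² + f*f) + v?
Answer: -49302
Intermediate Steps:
x(f) = -5 + 2*f² (x(f) = (f² + f*f) - 5 = (f² + f²) - 5 = 2*f² - 5 = -5 + 2*f²)
(x(-4)*(-22))*83 = ((-5 + 2*(-4)²)*(-22))*83 = ((-5 + 2*16)*(-22))*83 = ((-5 + 32)*(-22))*83 = (27*(-22))*83 = -594*83 = -49302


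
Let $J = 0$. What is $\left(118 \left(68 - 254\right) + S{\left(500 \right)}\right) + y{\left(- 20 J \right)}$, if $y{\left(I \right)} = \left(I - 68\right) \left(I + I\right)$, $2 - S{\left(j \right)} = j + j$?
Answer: $-22946$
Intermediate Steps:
$S{\left(j \right)} = 2 - 2 j$ ($S{\left(j \right)} = 2 - \left(j + j\right) = 2 - 2 j$)
$y{\left(I \right)} = 2 I \left(-68 + I\right)$ ($y{\left(I \right)} = \left(-68 + I\right) 2 I = 2 I \left(-68 + I\right)$)
$\left(118 \left(68 - 254\right) + S{\left(500 \right)}\right) + y{\left(- 20 J \right)} = \left(118 \left(68 - 254\right) + \left(2 - 1000\right)\right) + 2 \left(\left(-20\right) 0\right) \left(-68 - 0\right) = \left(118 \left(-186\right) + \left(2 - 1000\right)\right) + 2 \cdot 0 \left(-68 + 0\right) = \left(-21948 - 998\right) + 2 \cdot 0 \left(-68\right) = -22946 + 0 = -22946$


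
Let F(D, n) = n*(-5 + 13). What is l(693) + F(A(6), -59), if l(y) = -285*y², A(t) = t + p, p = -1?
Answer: -136871437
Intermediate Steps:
A(t) = -1 + t (A(t) = t - 1 = -1 + t)
F(D, n) = 8*n (F(D, n) = n*8 = 8*n)
l(693) + F(A(6), -59) = -285*693² + 8*(-59) = -285*480249 - 472 = -136870965 - 472 = -136871437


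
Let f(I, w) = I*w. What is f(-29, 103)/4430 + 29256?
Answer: 129601093/4430 ≈ 29255.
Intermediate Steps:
f(-29, 103)/4430 + 29256 = -29*103/4430 + 29256 = -2987*1/4430 + 29256 = -2987/4430 + 29256 = 129601093/4430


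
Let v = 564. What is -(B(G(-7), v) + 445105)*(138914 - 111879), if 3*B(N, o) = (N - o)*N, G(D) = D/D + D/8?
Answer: -2310293470715/192 ≈ -1.2033e+10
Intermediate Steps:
G(D) = 1 + D/8 (G(D) = 1 + D*(⅛) = 1 + D/8)
B(N, o) = N*(N - o)/3 (B(N, o) = ((N - o)*N)/3 = (N*(N - o))/3 = N*(N - o)/3)
-(B(G(-7), v) + 445105)*(138914 - 111879) = -((1 + (⅛)*(-7))*((1 + (⅛)*(-7)) - 1*564)/3 + 445105)*(138914 - 111879) = -((1 - 7/8)*((1 - 7/8) - 564)/3 + 445105)*27035 = -((⅓)*(⅛)*(⅛ - 564) + 445105)*27035 = -((⅓)*(⅛)*(-4511/8) + 445105)*27035 = -(-4511/192 + 445105)*27035 = -85455649*27035/192 = -1*2310293470715/192 = -2310293470715/192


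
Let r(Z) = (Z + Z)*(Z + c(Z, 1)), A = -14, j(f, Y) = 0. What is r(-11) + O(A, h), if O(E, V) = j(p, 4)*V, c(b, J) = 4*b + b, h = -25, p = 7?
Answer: 1452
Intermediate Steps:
c(b, J) = 5*b
O(E, V) = 0 (O(E, V) = 0*V = 0)
r(Z) = 12*Z² (r(Z) = (Z + Z)*(Z + 5*Z) = (2*Z)*(6*Z) = 12*Z²)
r(-11) + O(A, h) = 12*(-11)² + 0 = 12*121 + 0 = 1452 + 0 = 1452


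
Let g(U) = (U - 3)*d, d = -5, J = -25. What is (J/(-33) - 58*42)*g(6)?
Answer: 401815/11 ≈ 36529.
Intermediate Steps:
g(U) = 15 - 5*U (g(U) = (U - 3)*(-5) = (-3 + U)*(-5) = 15 - 5*U)
(J/(-33) - 58*42)*g(6) = (-25/(-33) - 58*42)*(15 - 5*6) = (-25*(-1/33) - 2436)*(15 - 30) = (25/33 - 2436)*(-15) = -80363/33*(-15) = 401815/11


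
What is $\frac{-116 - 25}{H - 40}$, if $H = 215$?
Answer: $- \frac{141}{175} \approx -0.80571$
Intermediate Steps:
$\frac{-116 - 25}{H - 40} = \frac{-116 - 25}{215 - 40} = - \frac{141}{175}$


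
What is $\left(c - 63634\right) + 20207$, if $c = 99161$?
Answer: $55734$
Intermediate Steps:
$\left(c - 63634\right) + 20207 = \left(99161 - 63634\right) + 20207 = 35527 + 20207 = 55734$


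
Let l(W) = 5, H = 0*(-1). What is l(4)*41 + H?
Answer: 205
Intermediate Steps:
H = 0
l(4)*41 + H = 5*41 + 0 = 205 + 0 = 205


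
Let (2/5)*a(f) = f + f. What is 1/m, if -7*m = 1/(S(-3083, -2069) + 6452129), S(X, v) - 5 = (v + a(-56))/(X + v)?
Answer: -33241396717/736 ≈ -4.5165e+7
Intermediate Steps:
a(f) = 5*f (a(f) = 5*(f + f)/2 = 5*(2*f)/2 = 5*f)
S(X, v) = 5 + (-280 + v)/(X + v) (S(X, v) = 5 + (v + 5*(-56))/(X + v) = 5 + (v - 280)/(X + v) = 5 + (-280 + v)/(X + v))
m = -736/33241396717 (m = -1/(7*((-280 + 5*(-3083) + 6*(-2069))/(-3083 - 2069) + 6452129)) = -1/(7*((-280 - 15415 - 12414)/(-5152) + 6452129)) = -1/(7*(-1/5152*(-28109) + 6452129)) = -1/(7*(28109/5152 + 6452129)) = -1/(7*33241396717/5152) = -⅐*5152/33241396717 = -736/33241396717 ≈ -2.2141e-8)
1/m = 1/(-736/33241396717) = -33241396717/736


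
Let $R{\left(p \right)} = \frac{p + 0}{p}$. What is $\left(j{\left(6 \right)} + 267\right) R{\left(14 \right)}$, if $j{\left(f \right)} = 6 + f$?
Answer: $279$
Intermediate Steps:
$R{\left(p \right)} = 1$ ($R{\left(p \right)} = \frac{p}{p} = 1$)
$\left(j{\left(6 \right)} + 267\right) R{\left(14 \right)} = \left(\left(6 + 6\right) + 267\right) 1 = \left(12 + 267\right) 1 = 279 \cdot 1 = 279$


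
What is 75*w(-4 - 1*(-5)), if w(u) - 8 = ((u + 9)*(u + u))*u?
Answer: 2100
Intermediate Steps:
w(u) = 8 + 2*u²*(9 + u) (w(u) = 8 + ((u + 9)*(u + u))*u = 8 + ((9 + u)*(2*u))*u = 8 + (2*u*(9 + u))*u = 8 + 2*u²*(9 + u))
75*w(-4 - 1*(-5)) = 75*(8 + 2*(-4 - 1*(-5))³ + 18*(-4 - 1*(-5))²) = 75*(8 + 2*(-4 + 5)³ + 18*(-4 + 5)²) = 75*(8 + 2*1³ + 18*1²) = 75*(8 + 2*1 + 18*1) = 75*(8 + 2 + 18) = 75*28 = 2100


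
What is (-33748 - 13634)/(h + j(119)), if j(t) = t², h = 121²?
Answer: -23691/14401 ≈ -1.6451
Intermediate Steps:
h = 14641
(-33748 - 13634)/(h + j(119)) = (-33748 - 13634)/(14641 + 119²) = -47382/(14641 + 14161) = -47382/28802 = -47382*1/28802 = -23691/14401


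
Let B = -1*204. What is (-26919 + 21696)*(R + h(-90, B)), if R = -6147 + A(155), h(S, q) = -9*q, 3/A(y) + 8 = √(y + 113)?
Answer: 382767555/17 - 5223*√67/34 ≈ 2.2514e+7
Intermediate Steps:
B = -204
A(y) = 3/(-8 + √(113 + y)) (A(y) = 3/(-8 + √(y + 113)) = 3/(-8 + √(113 + y)))
R = -6147 + 3/(-8 + 2*√67) (R = -6147 + 3/(-8 + √(113 + 155)) = -6147 + 3/(-8 + √268) = -6147 + 3/(-8 + 2*√67) ≈ -6146.6)
(-26919 + 21696)*(R + h(-90, B)) = (-26919 + 21696)*((-104497/17 + √67/34) - 9*(-204)) = -5223*((-104497/17 + √67/34) + 1836) = -5223*(-73285/17 + √67/34) = 382767555/17 - 5223*√67/34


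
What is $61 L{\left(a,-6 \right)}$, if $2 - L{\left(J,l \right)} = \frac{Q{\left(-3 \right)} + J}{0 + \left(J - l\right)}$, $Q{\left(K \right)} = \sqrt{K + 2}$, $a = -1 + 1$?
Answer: $122 - \frac{61 i}{6} \approx 122.0 - 10.167 i$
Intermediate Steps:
$a = 0$
$Q{\left(K \right)} = \sqrt{2 + K}$
$L{\left(J,l \right)} = 2 - \frac{i + J}{J - l}$ ($L{\left(J,l \right)} = 2 - \frac{\sqrt{2 - 3} + J}{0 + \left(J - l\right)} = 2 - \frac{\sqrt{-1} + J}{J - l} = 2 - \frac{i + J}{J - l}$)
$61 L{\left(a,-6 \right)} = 61 \frac{0 - i - -12}{0 - -6} = 61 \frac{0 - i + 12}{0 + 6} = 61 \frac{12 - i}{6} = 61 \left(2 - \frac{i}{6}\right) = 122 - \frac{61 i}{6}$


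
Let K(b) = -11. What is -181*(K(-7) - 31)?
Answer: 7602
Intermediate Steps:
-181*(K(-7) - 31) = -181*(-11 - 31) = -181*(-42) = 7602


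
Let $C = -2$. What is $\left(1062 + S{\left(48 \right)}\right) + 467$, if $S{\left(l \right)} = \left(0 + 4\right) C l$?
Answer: $1145$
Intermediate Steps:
$S{\left(l \right)} = - 8 l$ ($S{\left(l \right)} = \left(0 + 4\right) \left(-2\right) l = 4 \left(-2\right) l = - 8 l$)
$\left(1062 + S{\left(48 \right)}\right) + 467 = \left(1062 - 384\right) + 467 = 678 + 467 = 1145$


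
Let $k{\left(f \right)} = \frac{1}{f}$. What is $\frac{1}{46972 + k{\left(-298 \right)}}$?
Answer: $\frac{298}{13997655} \approx 2.1289 \cdot 10^{-5}$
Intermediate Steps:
$\frac{1}{46972 + k{\left(-298 \right)}} = \frac{1}{46972 + \frac{1}{-298}} = \frac{1}{46972 - \frac{1}{298}} = \frac{1}{\frac{13997655}{298}} = \frac{298}{13997655}$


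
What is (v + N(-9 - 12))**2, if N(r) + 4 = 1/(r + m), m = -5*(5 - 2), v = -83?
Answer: 9815689/1296 ≈ 7573.8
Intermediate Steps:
m = -15 (m = -5*3 = -15)
N(r) = -4 + 1/(-15 + r) (N(r) = -4 + 1/(r - 15) = -4 + 1/(-15 + r))
(v + N(-9 - 12))**2 = (-83 + (61 - 4*(-9 - 12))/(-15 + (-9 - 12)))**2 = (-83 + (61 - 4*(-21))/(-15 - 21))**2 = (-83 + (61 + 84)/(-36))**2 = (-83 - 1/36*145)**2 = (-83 - 145/36)**2 = (-3133/36)**2 = 9815689/1296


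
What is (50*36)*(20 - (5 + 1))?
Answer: 25200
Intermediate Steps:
(50*36)*(20 - (5 + 1)) = 1800*(20 - 1*6) = 1800*(20 - 6) = 1800*14 = 25200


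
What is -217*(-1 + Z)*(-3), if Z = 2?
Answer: 651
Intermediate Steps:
-217*(-1 + Z)*(-3) = -217*(-1 + 2)*(-3) = -217*(-3) = 651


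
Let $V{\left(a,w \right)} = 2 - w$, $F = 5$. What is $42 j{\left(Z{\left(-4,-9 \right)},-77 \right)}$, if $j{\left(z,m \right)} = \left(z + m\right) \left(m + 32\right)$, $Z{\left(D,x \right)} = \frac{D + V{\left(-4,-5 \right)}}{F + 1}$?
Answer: $144585$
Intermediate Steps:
$Z{\left(D,x \right)} = \frac{7}{6} + \frac{D}{6}$ ($Z{\left(D,x \right)} = \frac{D + \left(2 - -5\right)}{5 + 1} = \frac{D + \left(2 + 5\right)}{6} = \left(D + 7\right) \frac{1}{6} = \left(7 + D\right) \frac{1}{6} = \frac{7}{6} + \frac{D}{6}$)
$j{\left(z,m \right)} = \left(32 + m\right) \left(m + z\right)$ ($j{\left(z,m \right)} = \left(m + z\right) \left(32 + m\right) = \left(32 + m\right) \left(m + z\right)$)
$42 j{\left(Z{\left(-4,-9 \right)},-77 \right)} = 42 \left(\left(-77\right)^{2} + 32 \left(-77\right) + 32 \left(\frac{7}{6} + \frac{1}{6} \left(-4\right)\right) - 77 \left(\frac{7}{6} + \frac{1}{6} \left(-4\right)\right)\right) = 42 \left(5929 - 2464 + 32 \left(\frac{7}{6} - \frac{2}{3}\right) - 77 \left(\frac{7}{6} - \frac{2}{3}\right)\right) = 42 \left(5929 - 2464 + 32 \cdot \frac{1}{2} - \frac{77}{2}\right) = 42 \left(5929 - 2464 + 16 - \frac{77}{2}\right) = 42 \cdot \frac{6885}{2} = 144585$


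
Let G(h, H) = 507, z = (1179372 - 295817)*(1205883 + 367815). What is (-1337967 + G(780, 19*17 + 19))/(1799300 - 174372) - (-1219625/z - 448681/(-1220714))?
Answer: -41048284043704138680239/34475695994279729494536 ≈ -1.1906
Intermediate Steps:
z = 1390448736390 (z = 883555*1573698 = 1390448736390)
(-1337967 + G(780, 19*17 + 19))/(1799300 - 174372) - (-1219625/z - 448681/(-1220714)) = (-1337967 + 507)/(1799300 - 174372) - (-1219625/1390448736390 - 448681/(-1220714)) = -1337460/1624928 - (-1219625*1/1390448736390 - 448681*(-1/1220714)) = -1337460*1/1624928 - (-243925/278089747278 + 448681/1220714) = -334365/406232 - 1*31193322033944467/84867011939679123 = -334365/406232 - 31193322033944467/84867011939679123 = -41048284043704138680239/34475695994279729494536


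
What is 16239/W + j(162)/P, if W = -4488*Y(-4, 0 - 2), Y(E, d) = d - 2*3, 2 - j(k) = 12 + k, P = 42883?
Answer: 230067183/513223744 ≈ 0.44828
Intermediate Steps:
j(k) = -10 - k (j(k) = 2 - (12 + k) = 2 + (-12 - k) = -10 - k)
Y(E, d) = -6 + d (Y(E, d) = d - 6 = -6 + d)
W = 35904 (W = -4488*(-6 + (0 - 2)) = -4488*(-6 - 2) = -4488*(-8) = 35904)
16239/W + j(162)/P = 16239/35904 + (-10 - 1*162)/42883 = 16239*(1/35904) + (-10 - 162)*(1/42883) = 5413/11968 - 172*1/42883 = 5413/11968 - 172/42883 = 230067183/513223744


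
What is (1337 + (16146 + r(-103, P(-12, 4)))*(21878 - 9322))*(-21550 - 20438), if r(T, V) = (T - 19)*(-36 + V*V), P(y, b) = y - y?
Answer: -10827717012420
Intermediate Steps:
P(y, b) = 0
r(T, V) = (-36 + V**2)*(-19 + T) (r(T, V) = (-19 + T)*(-36 + V**2) = (-36 + V**2)*(-19 + T))
(1337 + (16146 + r(-103, P(-12, 4)))*(21878 - 9322))*(-21550 - 20438) = (1337 + (16146 + (684 - 36*(-103) - 19*0**2 - 103*0**2))*(21878 - 9322))*(-21550 - 20438) = (1337 + (16146 + (684 + 3708 - 19*0 - 103*0))*12556)*(-41988) = (1337 + (16146 + (684 + 3708 + 0 + 0))*12556)*(-41988) = (1337 + (16146 + 4392)*12556)*(-41988) = (1337 + 20538*12556)*(-41988) = (1337 + 257875128)*(-41988) = 257876465*(-41988) = -10827717012420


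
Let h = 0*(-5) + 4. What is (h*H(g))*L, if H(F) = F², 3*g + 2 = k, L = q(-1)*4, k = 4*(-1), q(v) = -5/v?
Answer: 320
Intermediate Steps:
h = 4 (h = 0 + 4 = 4)
k = -4
L = 20 (L = -5/(-1)*4 = -5*(-1)*4 = 5*4 = 20)
g = -2 (g = -⅔ + (⅓)*(-4) = -⅔ - 4/3 = -2)
(h*H(g))*L = (4*(-2)²)*20 = (4*4)*20 = 16*20 = 320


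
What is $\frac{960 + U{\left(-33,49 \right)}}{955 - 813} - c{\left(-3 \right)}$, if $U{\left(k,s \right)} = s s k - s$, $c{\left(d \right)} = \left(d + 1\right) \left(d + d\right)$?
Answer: $- \frac{40013}{71} \approx -563.56$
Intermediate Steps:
$c{\left(d \right)} = 2 d \left(1 + d\right)$ ($c{\left(d \right)} = \left(1 + d\right) 2 d = 2 d \left(1 + d\right)$)
$U{\left(k,s \right)} = - s + k s^{2}$ ($U{\left(k,s \right)} = s^{2} k - s = k s^{2} - s = - s + k s^{2}$)
$\frac{960 + U{\left(-33,49 \right)}}{955 - 813} - c{\left(-3 \right)} = \frac{960 + 49 \left(-1 - 1617\right)}{955 - 813} - 2 \left(-3\right) \left(1 - 3\right) = \frac{960 + 49 \left(-1 - 1617\right)}{142} - 2 \left(-3\right) \left(-2\right) = \left(960 + 49 \left(-1618\right)\right) \frac{1}{142} - 12 = \left(960 - 79282\right) \frac{1}{142} - 12 = \left(-78322\right) \frac{1}{142} - 12 = - \frac{39161}{71} - 12 = - \frac{40013}{71}$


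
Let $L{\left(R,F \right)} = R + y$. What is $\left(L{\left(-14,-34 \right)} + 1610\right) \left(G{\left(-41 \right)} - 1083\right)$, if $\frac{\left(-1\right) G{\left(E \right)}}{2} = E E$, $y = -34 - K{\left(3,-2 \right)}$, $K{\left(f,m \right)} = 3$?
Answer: $-6929755$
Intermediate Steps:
$y = -37$ ($y = -34 - 3 = -37$)
$G{\left(E \right)} = - 2 E^{2}$ ($G{\left(E \right)} = - 2 E E = - 2 E^{2}$)
$L{\left(R,F \right)} = -37 + R$ ($L{\left(R,F \right)} = R - 37 = -37 + R$)
$\left(L{\left(-14,-34 \right)} + 1610\right) \left(G{\left(-41 \right)} - 1083\right) = \left(\left(-37 - 14\right) + 1610\right) \left(- 2 \left(-41\right)^{2} - 1083\right) = \left(-51 + 1610\right) \left(\left(-2\right) 1681 - 1083\right) = 1559 \left(-3362 - 1083\right) = 1559 \left(-4445\right) = -6929755$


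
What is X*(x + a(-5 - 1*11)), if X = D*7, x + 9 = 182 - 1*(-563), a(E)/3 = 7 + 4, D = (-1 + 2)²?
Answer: 5383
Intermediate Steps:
D = 1 (D = 1² = 1)
a(E) = 33 (a(E) = 3*(7 + 4) = 3*11 = 33)
x = 736 (x = -9 + (182 - 1*(-563)) = -9 + (182 + 563) = -9 + 745 = 736)
X = 7 (X = 1*7 = 7)
X*(x + a(-5 - 1*11)) = 7*(736 + 33) = 7*769 = 5383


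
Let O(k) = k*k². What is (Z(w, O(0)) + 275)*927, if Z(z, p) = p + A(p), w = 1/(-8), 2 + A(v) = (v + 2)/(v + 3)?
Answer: 253689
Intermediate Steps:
A(v) = -2 + (2 + v)/(3 + v) (A(v) = -2 + (v + 2)/(v + 3) = -2 + (2 + v)/(3 + v))
O(k) = k³
w = -⅛ ≈ -0.12500
Z(z, p) = p + (-4 - p)/(3 + p)
(Z(w, O(0)) + 275)*927 = ((-4 - 1*0³ + 0³*(3 + 0³))/(3 + 0³) + 275)*927 = ((-4 - 1*0 + 0*(3 + 0))/(3 + 0) + 275)*927 = ((-4 + 0 + 0*3)/3 + 275)*927 = ((-4 + 0 + 0)/3 + 275)*927 = ((⅓)*(-4) + 275)*927 = (-4/3 + 275)*927 = (821/3)*927 = 253689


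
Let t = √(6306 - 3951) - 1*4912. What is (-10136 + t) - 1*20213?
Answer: -35261 + √2355 ≈ -35213.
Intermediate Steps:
t = -4912 + √2355 (t = √2355 - 4912 = -4912 + √2355 ≈ -4863.5)
(-10136 + t) - 1*20213 = (-10136 + (-4912 + √2355)) - 1*20213 = (-15048 + √2355) - 20213 = -35261 + √2355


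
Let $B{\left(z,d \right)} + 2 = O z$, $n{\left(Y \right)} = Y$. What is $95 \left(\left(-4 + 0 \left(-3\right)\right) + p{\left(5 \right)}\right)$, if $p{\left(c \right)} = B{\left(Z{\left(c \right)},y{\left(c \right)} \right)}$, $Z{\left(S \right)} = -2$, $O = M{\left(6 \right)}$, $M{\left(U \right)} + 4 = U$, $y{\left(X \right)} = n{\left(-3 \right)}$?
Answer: $-950$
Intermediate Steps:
$y{\left(X \right)} = -3$
$M{\left(U \right)} = -4 + U$
$O = 2$ ($O = -4 + 6 = 2$)
$B{\left(z,d \right)} = -2 + 2 z$
$p{\left(c \right)} = -6$ ($p{\left(c \right)} = -2 + 2 \left(-2\right) = -2 - 4 = -6$)
$95 \left(\left(-4 + 0 \left(-3\right)\right) + p{\left(5 \right)}\right) = 95 \left(\left(-4 + 0 \left(-3\right)\right) - 6\right) = 95 \left(\left(-4 + 0\right) - 6\right) = 95 \left(-4 - 6\right) = 95 \left(-10\right) = -950$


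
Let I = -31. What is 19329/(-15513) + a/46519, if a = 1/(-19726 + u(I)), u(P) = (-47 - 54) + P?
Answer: -5951877832957/4776836915642 ≈ -1.2460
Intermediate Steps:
u(P) = -101 + P
a = -1/19858 (a = 1/(-19726 + (-101 - 31)) = 1/(-19726 - 132) = 1/(-19858) = -1/19858 ≈ -5.0358e-5)
19329/(-15513) + a/46519 = 19329/(-15513) - 1/19858/46519 = 19329*(-1/15513) - 1/19858*1/46519 = -6443/5171 - 1/923774302 = -5951877832957/4776836915642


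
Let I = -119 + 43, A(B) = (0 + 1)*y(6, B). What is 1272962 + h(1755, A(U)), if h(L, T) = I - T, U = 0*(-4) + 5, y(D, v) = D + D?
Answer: 1272874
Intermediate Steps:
y(D, v) = 2*D
U = 5 (U = 0 + 5 = 5)
A(B) = 12 (A(B) = (0 + 1)*(2*6) = 1*12 = 12)
I = -76
h(L, T) = -76 - T
1272962 + h(1755, A(U)) = 1272962 + (-76 - 1*12) = 1272962 + (-76 - 12) = 1272962 - 88 = 1272874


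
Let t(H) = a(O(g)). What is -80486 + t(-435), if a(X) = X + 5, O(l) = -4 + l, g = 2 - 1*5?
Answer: -80488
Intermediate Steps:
g = -3 (g = 2 - 5 = -3)
a(X) = 5 + X
t(H) = -2 (t(H) = 5 + (-4 - 3) = 5 - 7 = -2)
-80486 + t(-435) = -80486 - 2 = -80488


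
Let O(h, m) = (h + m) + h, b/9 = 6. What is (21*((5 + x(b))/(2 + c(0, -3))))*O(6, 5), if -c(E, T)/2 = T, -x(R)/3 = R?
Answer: -56049/8 ≈ -7006.1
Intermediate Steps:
b = 54 (b = 9*6 = 54)
x(R) = -3*R
O(h, m) = m + 2*h
c(E, T) = -2*T
(21*((5 + x(b))/(2 + c(0, -3))))*O(6, 5) = (21*((5 - 3*54)/(2 - 2*(-3))))*(5 + 2*6) = (21*((5 - 162)/(2 + 6)))*(5 + 12) = (21*(-157/8))*17 = -3297/8*17 = -56049/8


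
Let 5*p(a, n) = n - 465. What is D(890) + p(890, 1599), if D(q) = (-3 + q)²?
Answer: 3934979/5 ≈ 7.8700e+5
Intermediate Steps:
p(a, n) = -93 + n/5 (p(a, n) = (n - 465)/5 = (-465 + n)/5 = -93 + n/5)
D(890) + p(890, 1599) = (-3 + 890)² + (-93 + (⅕)*1599) = 887² + (-93 + 1599/5) = 786769 + 1134/5 = 3934979/5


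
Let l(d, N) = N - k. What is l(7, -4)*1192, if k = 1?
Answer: -5960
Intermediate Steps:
l(d, N) = -1 + N (l(d, N) = N - 1*1 = N - 1 = -1 + N)
l(7, -4)*1192 = (-1 - 4)*1192 = -5*1192 = -5960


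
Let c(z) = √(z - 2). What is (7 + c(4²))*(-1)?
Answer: -7 - √14 ≈ -10.742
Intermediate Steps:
c(z) = √(-2 + z)
(7 + c(4²))*(-1) = (7 + √(-2 + 4²))*(-1) = (7 + √(-2 + 16))*(-1) = (7 + √14)*(-1) = -7 - √14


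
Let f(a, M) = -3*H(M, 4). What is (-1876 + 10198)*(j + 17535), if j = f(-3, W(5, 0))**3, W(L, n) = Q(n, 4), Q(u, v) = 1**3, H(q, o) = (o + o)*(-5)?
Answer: 14526342270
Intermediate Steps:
H(q, o) = -10*o (H(q, o) = (2*o)*(-5) = -10*o)
Q(u, v) = 1
W(L, n) = 1
f(a, M) = 120 (f(a, M) = -(-30)*4 = -3*(-40) = 120)
j = 1728000 (j = 120**3 = 1728000)
(-1876 + 10198)*(j + 17535) = (-1876 + 10198)*(1728000 + 17535) = 8322*1745535 = 14526342270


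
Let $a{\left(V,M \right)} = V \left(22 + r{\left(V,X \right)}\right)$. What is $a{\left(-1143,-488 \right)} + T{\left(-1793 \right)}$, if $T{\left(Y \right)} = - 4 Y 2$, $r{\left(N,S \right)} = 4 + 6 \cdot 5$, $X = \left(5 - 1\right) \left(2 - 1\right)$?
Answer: $-49664$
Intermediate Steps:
$X = 4$ ($X = 4 \cdot 1 = 4$)
$r{\left(N,S \right)} = 34$ ($r{\left(N,S \right)} = 4 + 30 = 34$)
$a{\left(V,M \right)} = 56 V$ ($a{\left(V,M \right)} = V \left(22 + 34\right) = V 56 = 56 V$)
$T{\left(Y \right)} = - 8 Y$
$a{\left(-1143,-488 \right)} + T{\left(-1793 \right)} = 56 \left(-1143\right) - -14344 = -64008 + 14344 = -49664$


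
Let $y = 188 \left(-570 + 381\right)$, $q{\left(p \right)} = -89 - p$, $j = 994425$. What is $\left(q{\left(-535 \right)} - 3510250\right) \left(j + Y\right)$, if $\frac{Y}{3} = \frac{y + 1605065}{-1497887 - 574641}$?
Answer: $- \frac{1808399264216935251}{518132} \approx -3.4902 \cdot 10^{12}$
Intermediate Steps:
$y = -35532$ ($y = 188 \left(-189\right) = -35532$)
$Y = - \frac{4708599}{2072528}$ ($Y = 3 \frac{-35532 + 1605065}{-1497887 - 574641} = 3 \frac{1569533}{-2072528} = 3 \cdot 1569533 \left(- \frac{1}{2072528}\right) = 3 \left(- \frac{1569533}{2072528}\right) = - \frac{4708599}{2072528} \approx -2.2719$)
$\left(q{\left(-535 \right)} - 3510250\right) \left(j + Y\right) = \left(\left(-89 - -535\right) - 3510250\right) \left(994425 - \frac{4708599}{2072528}\right) = \left(\left(-89 + 535\right) - 3510250\right) \frac{2060968947801}{2072528} = \left(446 - 3510250\right) \frac{2060968947801}{2072528} = \left(-3509804\right) \frac{2060968947801}{2072528} = - \frac{1808399264216935251}{518132}$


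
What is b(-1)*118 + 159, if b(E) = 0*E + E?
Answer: 41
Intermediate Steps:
b(E) = E (b(E) = 0 + E = E)
b(-1)*118 + 159 = -1*118 + 159 = -118 + 159 = 41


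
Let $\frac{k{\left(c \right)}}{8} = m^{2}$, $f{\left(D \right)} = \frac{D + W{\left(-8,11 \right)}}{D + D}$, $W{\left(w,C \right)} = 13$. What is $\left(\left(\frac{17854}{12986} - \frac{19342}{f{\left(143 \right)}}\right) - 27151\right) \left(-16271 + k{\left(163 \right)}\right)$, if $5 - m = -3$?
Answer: $\frac{6406450488393}{6493} \approx 9.8667 \cdot 10^{8}$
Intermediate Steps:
$m = 8$ ($m = 5 - -3 = 5 + 3 = 8$)
$f{\left(D \right)} = \frac{13 + D}{2 D}$ ($f{\left(D \right)} = \frac{D + 13}{D + D} = \frac{13 + D}{2 D}$)
$k{\left(c \right)} = 512$ ($k{\left(c \right)} = 8 \cdot 8^{2} = 8 \cdot 64 = 512$)
$\left(\left(\frac{17854}{12986} - \frac{19342}{f{\left(143 \right)}}\right) - 27151\right) \left(-16271 + k{\left(163 \right)}\right) = \left(\left(\frac{17854}{12986} - \frac{19342}{\frac{1}{2} \cdot \frac{1}{143} \left(13 + 143\right)}\right) - 27151\right) \left(-16271 + 512\right) = \left(\left(17854 \cdot \frac{1}{12986} - \frac{19342}{\frac{1}{2} \cdot \frac{1}{143} \cdot 156}\right) - 27151\right) \left(-15759\right) = \left(\left(\frac{8927}{6493} - \frac{19342}{\frac{6}{11}}\right) - 27151\right) \left(-15759\right) = \left(\left(\frac{8927}{6493} - \frac{106381}{3}\right) - 27151\right) \left(-15759\right) = \left(- \frac{690705052}{19479} - 27151\right) \left(-15759\right) = \left(- \frac{1219579381}{19479}\right) \left(-15759\right) = \frac{6406450488393}{6493}$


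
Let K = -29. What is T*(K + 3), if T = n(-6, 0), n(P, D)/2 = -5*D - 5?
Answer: 260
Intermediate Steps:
n(P, D) = -10 - 10*D (n(P, D) = 2*(-5*D - 5) = 2*(-5 - 5*D) = -10 - 10*D)
T = -10 (T = -10 - 10*0 = -10 + 0 = -10)
T*(K + 3) = -10*(-29 + 3) = -10*(-26) = 260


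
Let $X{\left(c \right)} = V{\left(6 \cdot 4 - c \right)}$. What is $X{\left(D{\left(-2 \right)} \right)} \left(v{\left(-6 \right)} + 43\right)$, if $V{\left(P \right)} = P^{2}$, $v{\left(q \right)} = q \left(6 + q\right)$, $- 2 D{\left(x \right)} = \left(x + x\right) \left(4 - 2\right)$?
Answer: $17200$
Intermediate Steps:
$D{\left(x \right)} = - 2 x$ ($D{\left(x \right)} = - \frac{\left(x + x\right) \left(4 - 2\right)}{2} = - \frac{2 x 2}{2} = - \frac{4 x}{2} = - 2 x$)
$X{\left(c \right)} = \left(24 - c\right)^{2}$ ($X{\left(c \right)} = \left(6 \cdot 4 - c\right)^{2} = \left(24 - c\right)^{2}$)
$X{\left(D{\left(-2 \right)} \right)} \left(v{\left(-6 \right)} + 43\right) = \left(-24 - -4\right)^{2} \left(- 6 \left(6 - 6\right) + 43\right) = \left(-24 + 4\right)^{2} \left(\left(-6\right) 0 + 43\right) = \left(-20\right)^{2} \left(0 + 43\right) = 400 \cdot 43 = 17200$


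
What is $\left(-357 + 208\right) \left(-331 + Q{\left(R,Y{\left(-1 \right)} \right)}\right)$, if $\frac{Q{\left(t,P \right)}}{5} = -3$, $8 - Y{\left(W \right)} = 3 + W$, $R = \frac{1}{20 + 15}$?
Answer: $51554$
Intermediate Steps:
$R = \frac{1}{35} \approx 0.028571$
$Y{\left(W \right)} = 5 - W$ ($Y{\left(W \right)} = 8 - \left(3 + W\right) = 5 - W$)
$Q{\left(t,P \right)} = -15$ ($Q{\left(t,P \right)} = 5 \left(-3\right) = -15$)
$\left(-357 + 208\right) \left(-331 + Q{\left(R,Y{\left(-1 \right)} \right)}\right) = \left(-357 + 208\right) \left(-331 - 15\right) = \left(-149\right) \left(-346\right) = 51554$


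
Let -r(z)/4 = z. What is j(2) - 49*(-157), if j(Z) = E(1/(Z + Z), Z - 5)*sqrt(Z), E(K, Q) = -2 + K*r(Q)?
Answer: 7693 + sqrt(2) ≈ 7694.4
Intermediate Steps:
r(z) = -4*z
E(K, Q) = -2 - 4*K*Q (E(K, Q) = -2 + K*(-4*Q) = -2 - 4*K*Q)
j(Z) = sqrt(Z)*(-2 - 2*(-5 + Z)/Z) (j(Z) = (-2 - 4*(Z - 5)/(Z + Z))*sqrt(Z) = (-2 - 4*(-5 + Z)/(2*Z))*sqrt(Z) = (-2 - 4*1/(2*Z)*(-5 + Z))*sqrt(Z) = (-2 - 2*(-5 + Z)/Z)*sqrt(Z) = sqrt(Z)*(-2 - 2*(-5 + Z)/Z))
j(2) - 49*(-157) = 2*(5 - 2*2)/sqrt(2) - 49*(-157) = 2*(sqrt(2)/2)*(5 - 4) + 7693 = 2*(sqrt(2)/2)*1 + 7693 = sqrt(2) + 7693 = 7693 + sqrt(2)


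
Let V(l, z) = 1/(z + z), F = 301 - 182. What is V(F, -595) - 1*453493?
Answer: -539656671/1190 ≈ -4.5349e+5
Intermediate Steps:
F = 119
V(l, z) = 1/(2*z)
V(F, -595) - 1*453493 = (1/2)/(-595) - 1*453493 = (1/2)*(-1/595) - 453493 = -1/1190 - 453493 = -539656671/1190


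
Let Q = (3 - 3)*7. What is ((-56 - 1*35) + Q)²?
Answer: 8281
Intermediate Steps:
Q = 0 (Q = 0*7 = 0)
((-56 - 1*35) + Q)² = ((-56 - 1*35) + 0)² = ((-56 - 35) + 0)² = (-91 + 0)² = (-91)² = 8281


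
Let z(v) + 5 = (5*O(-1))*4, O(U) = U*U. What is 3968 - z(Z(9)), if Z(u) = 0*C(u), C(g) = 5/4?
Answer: 3953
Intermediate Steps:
C(g) = 5/4 (C(g) = 5*(¼) = 5/4)
Z(u) = 0 (Z(u) = 0*(5/4) = 0)
O(U) = U²
z(v) = 15 (z(v) = -5 + (5*(-1)²)*4 = -5 + (5*1)*4 = -5 + 5*4 = -5 + 20 = 15)
3968 - z(Z(9)) = 3968 - 1*15 = 3968 - 15 = 3953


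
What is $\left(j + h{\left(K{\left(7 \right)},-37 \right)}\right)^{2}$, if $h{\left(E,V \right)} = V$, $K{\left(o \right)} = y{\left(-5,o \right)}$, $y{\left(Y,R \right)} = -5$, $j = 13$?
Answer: $576$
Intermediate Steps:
$K{\left(o \right)} = -5$
$\left(j + h{\left(K{\left(7 \right)},-37 \right)}\right)^{2} = \left(13 - 37\right)^{2} = \left(-24\right)^{2} = 576$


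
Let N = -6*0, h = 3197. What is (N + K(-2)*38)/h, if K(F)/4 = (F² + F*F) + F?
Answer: 912/3197 ≈ 0.28527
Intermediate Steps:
K(F) = 4*F + 8*F² (K(F) = 4*((F² + F*F) + F) = 4*((F² + F²) + F) = 4*(2*F² + F) = 4*(F + 2*F²) = 4*F + 8*F²)
N = 0
(N + K(-2)*38)/h = (0 + (4*(-2)*(1 + 2*(-2)))*38)/3197 = (0 + (4*(-2)*(1 - 4))*38)*(1/3197) = (0 + (4*(-2)*(-3))*38)*(1/3197) = (0 + 24*38)*(1/3197) = (0 + 912)*(1/3197) = 912*(1/3197) = 912/3197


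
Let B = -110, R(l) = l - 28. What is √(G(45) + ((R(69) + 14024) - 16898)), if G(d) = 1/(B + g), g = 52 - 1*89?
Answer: 2*I*√312339/21 ≈ 53.226*I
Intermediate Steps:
R(l) = -28 + l
g = -37 (g = 52 - 89 = -37)
G(d) = -1/147 (G(d) = 1/(-110 - 37) = 1/(-147) = -1/147)
√(G(45) + ((R(69) + 14024) - 16898)) = √(-1/147 + (((-28 + 69) + 14024) - 16898)) = √(-1/147 + ((41 + 14024) - 16898)) = √(-1/147 + (14065 - 16898)) = √(-1/147 - 2833) = √(-416452/147) = 2*I*√312339/21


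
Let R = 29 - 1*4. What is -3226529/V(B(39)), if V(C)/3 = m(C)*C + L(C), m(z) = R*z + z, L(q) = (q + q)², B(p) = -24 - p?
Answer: -3226529/357210 ≈ -9.0326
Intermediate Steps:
R = 25 (R = 29 - 4 = 25)
L(q) = 4*q² (L(q) = (2*q)² = 4*q²)
m(z) = 26*z (m(z) = 25*z + z = 26*z)
V(C) = 90*C² (V(C) = 3*((26*C)*C + 4*C²) = 3*(26*C² + 4*C²) = 3*(30*C²) = 90*C²)
-3226529/V(B(39)) = -3226529*1/(90*(-24 - 1*39)²) = -3226529*1/(90*(-24 - 39)²) = -3226529/(90*(-63)²) = -3226529/(90*3969) = -3226529/357210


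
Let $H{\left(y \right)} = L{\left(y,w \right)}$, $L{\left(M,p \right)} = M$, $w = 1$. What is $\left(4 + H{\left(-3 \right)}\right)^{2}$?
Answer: $1$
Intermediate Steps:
$H{\left(y \right)} = y$
$\left(4 + H{\left(-3 \right)}\right)^{2} = \left(4 - 3\right)^{2} = 1^{2} = 1$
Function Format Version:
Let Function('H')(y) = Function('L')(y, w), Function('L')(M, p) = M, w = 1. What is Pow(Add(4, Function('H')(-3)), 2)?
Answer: 1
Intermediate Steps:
Function('H')(y) = y
Pow(Add(4, Function('H')(-3)), 2) = Pow(Add(4, -3), 2) = Pow(1, 2) = 1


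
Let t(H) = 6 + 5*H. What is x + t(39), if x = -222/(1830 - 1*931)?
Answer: 180477/899 ≈ 200.75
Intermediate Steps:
x = -222/899 (x = -222/(1830 - 931) = -222/899 ≈ -0.24694)
x + t(39) = -222/899 + (6 + 5*39) = -222/899 + (6 + 195) = -222/899 + 201 = 180477/899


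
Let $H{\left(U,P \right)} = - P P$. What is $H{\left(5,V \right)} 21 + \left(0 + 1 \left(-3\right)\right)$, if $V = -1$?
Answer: $-24$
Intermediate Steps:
$H{\left(U,P \right)} = - P^{2}$
$H{\left(5,V \right)} 21 + \left(0 + 1 \left(-3\right)\right) = - \left(-1\right)^{2} \cdot 21 + \left(0 + 1 \left(-3\right)\right) = \left(-1\right) 1 \cdot 21 + \left(0 - 3\right) = \left(-1\right) 21 - 3 = -21 - 3 = -24$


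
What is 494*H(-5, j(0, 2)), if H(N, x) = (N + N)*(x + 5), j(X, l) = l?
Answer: -34580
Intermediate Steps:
H(N, x) = 2*N*(5 + x) (H(N, x) = (2*N)*(5 + x) = 2*N*(5 + x))
494*H(-5, j(0, 2)) = 494*(2*(-5)*(5 + 2)) = 494*(2*(-5)*7) = 494*(-70) = -34580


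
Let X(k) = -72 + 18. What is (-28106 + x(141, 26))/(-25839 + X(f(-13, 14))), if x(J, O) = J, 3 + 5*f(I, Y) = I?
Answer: 3995/3699 ≈ 1.0800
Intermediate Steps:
f(I, Y) = -⅗ + I/5
X(k) = -54
(-28106 + x(141, 26))/(-25839 + X(f(-13, 14))) = (-28106 + 141)/(-25839 - 54) = -27965/(-25893) = -27965*(-1/25893) = 3995/3699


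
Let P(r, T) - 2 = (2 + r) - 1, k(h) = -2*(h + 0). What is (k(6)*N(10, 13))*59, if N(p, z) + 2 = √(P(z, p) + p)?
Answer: 1416 - 708*√26 ≈ -2194.1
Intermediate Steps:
k(h) = -2*h
P(r, T) = 3 + r (P(r, T) = 2 + ((2 + r) - 1) = 2 + (1 + r) = 3 + r)
N(p, z) = -2 + √(3 + p + z) (N(p, z) = -2 + √((3 + z) + p) = -2 + √(3 + p + z))
(k(6)*N(10, 13))*59 = ((-2*6)*(-2 + √(3 + 10 + 13)))*59 = -12*(-2 + √26)*59 = (24 - 12*√26)*59 = 1416 - 708*√26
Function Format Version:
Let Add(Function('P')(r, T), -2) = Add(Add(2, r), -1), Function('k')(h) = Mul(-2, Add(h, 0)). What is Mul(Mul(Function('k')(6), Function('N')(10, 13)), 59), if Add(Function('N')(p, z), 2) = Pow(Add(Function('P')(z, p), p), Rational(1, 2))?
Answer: Add(1416, Mul(-708, Pow(26, Rational(1, 2)))) ≈ -2194.1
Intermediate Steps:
Function('k')(h) = Mul(-2, h)
Function('P')(r, T) = Add(3, r) (Function('P')(r, T) = Add(2, Add(Add(2, r), -1)) = Add(2, Add(1, r)) = Add(3, r))
Function('N')(p, z) = Add(-2, Pow(Add(3, p, z), Rational(1, 2))) (Function('N')(p, z) = Add(-2, Pow(Add(Add(3, z), p), Rational(1, 2))) = Add(-2, Pow(Add(3, p, z), Rational(1, 2))))
Mul(Mul(Function('k')(6), Function('N')(10, 13)), 59) = Mul(Mul(Mul(-2, 6), Add(-2, Pow(Add(3, 10, 13), Rational(1, 2)))), 59) = Mul(Mul(-12, Add(-2, Pow(26, Rational(1, 2)))), 59) = Mul(Add(24, Mul(-12, Pow(26, Rational(1, 2)))), 59) = Add(1416, Mul(-708, Pow(26, Rational(1, 2))))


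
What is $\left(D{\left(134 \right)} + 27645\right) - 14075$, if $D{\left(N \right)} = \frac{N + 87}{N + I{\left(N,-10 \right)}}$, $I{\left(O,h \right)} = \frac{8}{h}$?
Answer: $\frac{9038725}{666} \approx 13572.0$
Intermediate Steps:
$D{\left(N \right)} = \frac{87 + N}{- \frac{4}{5} + N}$ ($D{\left(N \right)} = \frac{N + 87}{N + \frac{8}{-10}} = \frac{87 + N}{N + 8 \left(- \frac{1}{10}\right)} = \frac{87 + N}{N - \frac{4}{5}} = \frac{87 + N}{- \frac{4}{5} + N}$)
$\left(D{\left(134 \right)} + 27645\right) - 14075 = \left(\frac{5 \left(87 + 134\right)}{-4 + 5 \cdot 134} + 27645\right) - 14075 = \left(5 \frac{1}{-4 + 670} \cdot 221 + 27645\right) - 14075 = \left(5 \cdot \frac{1}{666} \cdot 221 + 27645\right) - 14075 = \left(\frac{1105}{666} + 27645\right) - 14075 = \frac{18412675}{666} - 14075 = \frac{9038725}{666}$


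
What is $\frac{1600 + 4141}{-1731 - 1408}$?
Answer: $- \frac{5741}{3139} \approx -1.8289$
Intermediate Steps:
$\frac{1600 + 4141}{-1731 - 1408} = \frac{5741}{-3139} = 5741 \left(- \frac{1}{3139}\right) = - \frac{5741}{3139}$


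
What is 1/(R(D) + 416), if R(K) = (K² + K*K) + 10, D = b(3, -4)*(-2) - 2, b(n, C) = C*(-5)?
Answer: 1/3954 ≈ 0.00025291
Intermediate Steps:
b(n, C) = -5*C
D = -42 (D = -5*(-4)*(-2) - 2 = 20*(-2) - 2 = -40 - 2 = -42)
R(K) = 10 + 2*K² (R(K) = (K² + K²) + 10 = 2*K² + 10 = 10 + 2*K²)
1/(R(D) + 416) = 1/((10 + 2*(-42)²) + 416) = 1/((10 + 2*1764) + 416) = 1/((10 + 3528) + 416) = 1/(3538 + 416) = 1/3954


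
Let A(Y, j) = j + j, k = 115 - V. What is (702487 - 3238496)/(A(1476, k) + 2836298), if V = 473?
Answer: -2536009/2835582 ≈ -0.89435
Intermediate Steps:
k = -358 (k = 115 - 1*473 = 115 - 473 = -358)
A(Y, j) = 2*j
(702487 - 3238496)/(A(1476, k) + 2836298) = (702487 - 3238496)/(2*(-358) + 2836298) = -2536009/(-716 + 2836298) = -2536009/2835582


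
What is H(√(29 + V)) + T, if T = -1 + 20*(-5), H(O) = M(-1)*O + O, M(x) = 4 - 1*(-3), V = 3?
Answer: -101 + 32*√2 ≈ -55.745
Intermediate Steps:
M(x) = 7 (M(x) = 4 + 3 = 7)
H(O) = 8*O (H(O) = 7*O + O = 8*O)
T = -101 (T = -1 - 100 = -101)
H(√(29 + V)) + T = 8*√(29 + 3) - 101 = 8*√32 - 101 = 8*(4*√2) - 101 = 32*√2 - 101 = -101 + 32*√2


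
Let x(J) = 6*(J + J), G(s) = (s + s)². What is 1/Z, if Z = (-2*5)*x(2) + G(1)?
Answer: -1/236 ≈ -0.0042373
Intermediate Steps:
G(s) = 4*s² (G(s) = (2*s)² = 4*s²)
x(J) = 12*J (x(J) = 6*(2*J) = 12*J)
Z = -236 (Z = (-2*5)*(12*2) + 4*1² = -10*24 + 4*1 = -240 + 4 = -236)
1/Z = 1/(-236) = -1/236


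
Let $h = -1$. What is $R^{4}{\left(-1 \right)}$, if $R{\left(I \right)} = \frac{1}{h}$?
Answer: $1$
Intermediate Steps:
$R{\left(I \right)} = -1$ ($R{\left(I \right)} = \frac{1}{-1} = -1$)
$R^{4}{\left(-1 \right)} = \left(-1\right)^{4} = 1$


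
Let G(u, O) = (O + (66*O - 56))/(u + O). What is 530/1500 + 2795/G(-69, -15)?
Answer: 35273233/159150 ≈ 221.64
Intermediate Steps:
G(u, O) = (-56 + 67*O)/(O + u) (G(u, O) = (O + (-56 + 66*O))/(O + u) = (-56 + 67*O)/(O + u))
530/1500 + 2795/G(-69, -15) = 530/1500 + 2795/(((-56 + 67*(-15))/(-15 - 69))) = 530*(1/1500) + 2795/(((-56 - 1005)/(-84))) = 53/150 + 2795/((-1/84*(-1061))) = 53/150 + 2795/(1061/84) = 53/150 + 2795*(84/1061) = 53/150 + 234780/1061 = 35273233/159150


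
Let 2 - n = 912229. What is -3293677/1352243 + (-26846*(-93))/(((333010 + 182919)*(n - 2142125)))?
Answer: -2595137180855009585/1065451713749328472 ≈ -2.4357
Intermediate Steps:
n = -912227 (n = 2 - 1*912229 = 2 - 912229 = -912227)
-3293677/1352243 + (-26846*(-93))/(((333010 + 182919)*(n - 2142125))) = -3293677/1352243 + (-26846*(-93))/(((333010 + 182919)*(-912227 - 2142125))) = -3293677*1/1352243 + 2496678/((515929*(-3054352))) = -3293677/1352243 + 2496678/(-1575828773008) = -3293677/1352243 + 2496678*(-1/1575828773008) = -3293677/1352243 - 1248339/787914386504 = -2595137180855009585/1065451713749328472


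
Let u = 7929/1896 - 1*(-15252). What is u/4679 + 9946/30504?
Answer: 40441040777/11275529064 ≈ 3.5866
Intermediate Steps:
u = 9641907/632 (u = 7929*(1/1896) + 15252 = 2643/632 + 15252 = 9641907/632 ≈ 15256.)
u/4679 + 9946/30504 = (9641907/632)/4679 + 9946/30504 = (9641907/632)*(1/4679) + 9946*(1/30504) = 9641907/2957128 + 4973/15252 = 40441040777/11275529064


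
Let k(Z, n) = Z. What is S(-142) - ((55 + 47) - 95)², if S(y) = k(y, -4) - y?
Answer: -49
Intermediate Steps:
S(y) = 0 (S(y) = y - y = 0)
S(-142) - ((55 + 47) - 95)² = 0 - ((55 + 47) - 95)² = 0 - (102 - 95)² = 0 - 1*7² = 0 - 1*49 = 0 - 49 = -49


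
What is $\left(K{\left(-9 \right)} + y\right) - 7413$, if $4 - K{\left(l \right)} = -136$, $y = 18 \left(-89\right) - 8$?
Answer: $-8883$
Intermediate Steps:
$y = -1610$ ($y = -1602 - 8 = -1610$)
$K{\left(l \right)} = 140$ ($K{\left(l \right)} = 4 - -136 = 4 + 136 = 140$)
$\left(K{\left(-9 \right)} + y\right) - 7413 = \left(140 - 1610\right) - 7413 = -1470 - 7413 = -8883$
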